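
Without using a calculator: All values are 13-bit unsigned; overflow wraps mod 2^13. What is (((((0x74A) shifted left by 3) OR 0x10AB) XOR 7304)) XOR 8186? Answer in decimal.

6537

0x74A = 0011101001010
→ shifted left by 3 (mod 2^13) → 1101001010000 = 6736
0x10AB = 1000010101011
→ OR → 1101011111011 = 6907
7304 = 1110010001000
→ XOR → 0011001110011 = 1651
8186 = 1111111111010
→ XOR → 1100110001001 = 6537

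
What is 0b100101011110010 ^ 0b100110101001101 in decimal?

1983

a = 100101011110010
b = 100110101001101
XOR → 000011110111111 = 1983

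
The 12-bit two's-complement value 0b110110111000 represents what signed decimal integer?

pattern = 110110111000 (MSB is 1 ⇒ negative)
Invert: 001001000111, add 1 → 001001001000 = 584, so the value is -584.
(Equivalently: 3512 - 2^12 = 3512 - 4096 = -584.)

-584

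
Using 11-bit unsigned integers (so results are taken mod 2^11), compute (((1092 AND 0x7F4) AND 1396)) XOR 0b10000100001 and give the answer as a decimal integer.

101

1092 = 10001000100
0x7F4 = 11111110100
→ AND → 10001000100 = 1092
1396 = 10101110100
→ AND → 10001000100 = 1092
0b10000100001 = 10000100001
→ XOR → 00001100101 = 101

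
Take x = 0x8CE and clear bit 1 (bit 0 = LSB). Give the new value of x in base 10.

x = 100011001110
bit 1 is currently 1; clear it via x & ~(1 << 1) = x & ~2
→ 100011001100 = 2252

2252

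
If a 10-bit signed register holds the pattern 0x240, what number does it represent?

pattern = 1001000000 (MSB is 1 ⇒ negative)
Invert: 0110111111, add 1 → 0111000000 = 448, so the value is -448.
(Equivalently: 576 - 2^10 = 576 - 1024 = -448.)

-448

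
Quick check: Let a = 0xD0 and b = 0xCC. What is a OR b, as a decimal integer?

220

0xD0 = 11010000
0xCC = 11001100
 OR → 11011100 = 220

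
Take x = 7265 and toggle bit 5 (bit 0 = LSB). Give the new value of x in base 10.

x = 01110001100001
bit 5 is currently 1; toggle it via x ^ (1 << 5) = x ^ 32
→ 01110001000001 = 7233

7233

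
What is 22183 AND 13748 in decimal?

5284

22183 = 101011010100111
13748 = 011010110110100
AND → 001010010100100 = 5284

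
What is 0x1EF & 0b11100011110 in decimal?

270

0x1EF = 00111101111
b = 11100011110
AND → 00100001110 = 270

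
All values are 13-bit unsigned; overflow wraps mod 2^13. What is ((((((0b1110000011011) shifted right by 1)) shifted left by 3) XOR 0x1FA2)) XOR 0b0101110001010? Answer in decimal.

1088

0b1110000011011 = 1110000011011
→ shifted right by 1 → 0111000001101 = 3597
→ shifted left by 3 (mod 2^13) → 1000001101000 = 4200
0x1FA2 = 1111110100010
→ XOR → 0111111001010 = 4042
0b0101110001010 = 0101110001010
→ XOR → 0010001000000 = 1088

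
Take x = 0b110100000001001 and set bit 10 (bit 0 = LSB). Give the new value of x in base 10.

x = 110100000001001
bit 10 is currently 0; set it via x | (1 << 10) = x | 1024
→ 110110000001001 = 27657

27657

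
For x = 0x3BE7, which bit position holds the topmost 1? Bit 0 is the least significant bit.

0x3BE7 = 11101111100111
The topmost 1 is at position 13 (since 2^13 = 8192 ≤ 15335 < 16384).

13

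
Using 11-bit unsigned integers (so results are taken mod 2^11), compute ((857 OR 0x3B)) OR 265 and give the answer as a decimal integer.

891

857 = 01101011001
0x3B = 00000111011
→ OR → 01101111011 = 891
265 = 00100001001
→ OR → 01101111011 = 891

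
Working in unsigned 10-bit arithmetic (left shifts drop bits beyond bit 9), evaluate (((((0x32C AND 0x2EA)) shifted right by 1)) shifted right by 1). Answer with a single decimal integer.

0x32C = 1100101100
0x2EA = 1011101010
→ AND → 1000101000 = 552
→ shifted right by 1 → 0100010100 = 276
→ shifted right by 1 → 0010001010 = 138

138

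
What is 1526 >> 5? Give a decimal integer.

47

1526 = 10111110110
shift right by 5 → 00000101111 = 47
(equivalently, floor(1526 / 32))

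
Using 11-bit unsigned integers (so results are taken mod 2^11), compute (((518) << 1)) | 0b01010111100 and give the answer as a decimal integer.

518 = 01000000110
→ << 1 (mod 2^11) → 10000001100 = 1036
0b01010111100 = 01010111100
→ | → 11010111100 = 1724

1724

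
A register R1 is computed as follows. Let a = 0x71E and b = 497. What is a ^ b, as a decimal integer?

1775

0x71E = 11100011110
497 = 00111110001
XOR → 11011101111 = 1775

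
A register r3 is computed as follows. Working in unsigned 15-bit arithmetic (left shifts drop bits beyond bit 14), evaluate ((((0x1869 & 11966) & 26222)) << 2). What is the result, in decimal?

160

0x1869 = 001100001101001
11966 = 010111010111110
→ & → 000100000101000 = 2088
26222 = 110011001101110
→ & → 000000000101000 = 40
→ << 2 (mod 2^15) → 000000010100000 = 160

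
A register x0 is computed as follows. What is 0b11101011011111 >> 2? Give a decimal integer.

3767

x = 11101011011111
shift right by 2 → 00111010110111 = 3767
(equivalently, floor(15071 / 4))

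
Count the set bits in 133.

3

133 = 10000101
Count the 1s: 1 + 1 + 1 = 3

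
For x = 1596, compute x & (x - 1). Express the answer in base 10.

1592

x = 11000111100 = 1596
x - 1 = 11000111011
AND   = 11000111000 = 1592
(x & (x - 1) clears the lowest set bit of x.)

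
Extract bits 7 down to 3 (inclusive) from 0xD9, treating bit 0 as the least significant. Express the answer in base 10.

27

v = 11011001
Shift right by 3: 11011
Mask low 5 bits: 11011 = 27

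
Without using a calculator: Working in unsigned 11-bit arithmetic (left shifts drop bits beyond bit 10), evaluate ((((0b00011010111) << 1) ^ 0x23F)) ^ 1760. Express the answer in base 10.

0b00011010111 = 00011010111
→ << 1 (mod 2^11) → 00110101110 = 430
0x23F = 01000111111
→ ^ → 01110010001 = 913
1760 = 11011100000
→ ^ → 10101110001 = 1393

1393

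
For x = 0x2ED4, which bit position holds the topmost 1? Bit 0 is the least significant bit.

0x2ED4 = 10111011010100
The topmost 1 is at position 13 (since 2^13 = 8192 ≤ 11988 < 16384).

13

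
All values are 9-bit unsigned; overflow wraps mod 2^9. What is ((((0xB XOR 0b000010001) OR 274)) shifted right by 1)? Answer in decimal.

0xB = 000001011
0b000010001 = 000010001
→ XOR → 000011010 = 26
274 = 100010010
→ OR → 100011010 = 282
→ shifted right by 1 → 010001101 = 141

141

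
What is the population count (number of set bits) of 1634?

1634 = 11001100010
Count the 1s: 1 + 1 + 1 + 1 + 1 = 5

5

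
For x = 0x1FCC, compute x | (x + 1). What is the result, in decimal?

x = 1111111001100 = 8140
x + 1 = 1111111001101
OR    = 1111111001101 = 8141
(x | (x + 1) sets the lowest cleared bit.)

8141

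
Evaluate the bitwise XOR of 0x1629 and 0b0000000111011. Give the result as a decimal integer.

0x1629 = 1011000101001
b = 0000000111011
XOR → 1011000010010 = 5650

5650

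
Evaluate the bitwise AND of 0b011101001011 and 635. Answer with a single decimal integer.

a = 11101001011
635 = 01001111011
AND → 01001001011 = 587

587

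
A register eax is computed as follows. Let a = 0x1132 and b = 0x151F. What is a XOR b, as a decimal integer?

1069

0x1132 = 1000100110010
0x151F = 1010100011111
XOR → 0010000101101 = 1069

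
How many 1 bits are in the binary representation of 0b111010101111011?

11

n = 111010101111011
Count the 1s: 1 + 1 + 1 + 1 + 1 + 1 + 1 + 1 + 1 + 1 + 1 = 11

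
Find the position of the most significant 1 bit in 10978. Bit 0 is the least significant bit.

13

10978 = 10101011100010
The topmost 1 is at position 13 (since 2^13 = 8192 ≤ 10978 < 16384).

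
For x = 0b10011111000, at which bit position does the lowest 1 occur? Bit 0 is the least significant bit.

0b10011111000 = 10011111000
Trailing zeros: 3, so the lowest set bit is bit 3 (value 8).

3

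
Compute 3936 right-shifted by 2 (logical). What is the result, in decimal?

3936 = 111101100000
shift right by 2 → 001111011000 = 984
(equivalently, floor(3936 / 4))

984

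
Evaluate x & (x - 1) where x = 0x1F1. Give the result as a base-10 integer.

x = 111110001 = 497
x - 1 = 111110000
AND   = 111110000 = 496
(x & (x - 1) clears the lowest set bit of x.)

496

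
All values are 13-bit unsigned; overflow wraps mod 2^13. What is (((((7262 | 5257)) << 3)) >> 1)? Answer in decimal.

7262 = 1110001011110
5257 = 1010010001001
→ | → 1110011011111 = 7391
→ << 3 (mod 2^13) → 0011011111000 = 1784
→ >> 1 → 0001101111100 = 892

892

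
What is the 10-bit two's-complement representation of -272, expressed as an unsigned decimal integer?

272 in 10 bits: 0100010000
Invert: 1011101111
Add 1:  1011110000 = 752
(Check: 2^10 - 272 = 1024 - 272 = 752.)

752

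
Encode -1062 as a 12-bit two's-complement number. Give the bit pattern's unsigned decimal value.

3034

1062 in 12 bits: 010000100110
Invert: 101111011001
Add 1:  101111011010 = 3034
(Check: 2^12 - 1062 = 4096 - 1062 = 3034.)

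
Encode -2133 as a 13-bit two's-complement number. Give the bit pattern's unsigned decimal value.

6059

2133 in 13 bits: 0100001010101
Invert: 1011110101010
Add 1:  1011110101011 = 6059
(Check: 2^13 - 2133 = 8192 - 2133 = 6059.)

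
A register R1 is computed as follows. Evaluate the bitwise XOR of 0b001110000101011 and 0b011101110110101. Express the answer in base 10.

10142

a = 01110000101011
b = 11101110110101
XOR → 10011110011110 = 10142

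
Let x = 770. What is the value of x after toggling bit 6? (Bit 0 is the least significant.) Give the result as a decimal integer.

x = 1100000010
bit 6 is currently 0; toggle it via x ^ (1 << 6) = x ^ 64
→ 1101000010 = 834

834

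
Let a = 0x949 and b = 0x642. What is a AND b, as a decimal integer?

0x949 = 100101001001
0x642 = 011001000010
AND → 000001000000 = 64

64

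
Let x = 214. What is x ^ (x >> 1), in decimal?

189

x = 11010110 = 214
x>>1 = 01101011
XOR  = 10111101 = 189
(x ^ (x >> 1) gives the standard binary-reflected Gray code of x.)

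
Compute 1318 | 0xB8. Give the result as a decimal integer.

1470

1318 = 10100100110
0xB8 = 00010111000
 OR → 10110111110 = 1470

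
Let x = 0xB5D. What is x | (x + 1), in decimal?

x = 101101011101 = 2909
x + 1 = 101101011110
OR    = 101101011111 = 2911
(x | (x + 1) sets the lowest cleared bit.)

2911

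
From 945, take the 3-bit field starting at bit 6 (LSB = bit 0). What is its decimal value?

6

v = 001110110001
Shift right by 6: 001110
Mask low 3 bits: 110 = 6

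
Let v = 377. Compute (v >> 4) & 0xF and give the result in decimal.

v = 101111001
Shift right by 4: 10111
Mask low 4 bits: 0111 = 7

7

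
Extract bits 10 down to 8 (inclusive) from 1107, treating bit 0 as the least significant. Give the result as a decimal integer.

v = 010001010011
Shift right by 8: 0100
Mask low 3 bits: 100 = 4

4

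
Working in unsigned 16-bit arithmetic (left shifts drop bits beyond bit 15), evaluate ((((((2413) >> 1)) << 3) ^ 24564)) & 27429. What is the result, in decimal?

2413 = 0000100101101101
→ >> 1 → 0000010010110110 = 1206
→ << 3 (mod 2^16) → 0010010110110000 = 9648
24564 = 0101111111110100
→ ^ → 0111101001000100 = 31300
27429 = 0110101100100101
→ & → 0110101000000100 = 27140

27140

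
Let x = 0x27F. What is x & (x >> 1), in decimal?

63

x = 1001111111 = 639
x>>1 = 0100111111
AND  = 0000111111 = 63
(x & (x >> 1) has a 1 wherever x has two consecutive 1 bits.)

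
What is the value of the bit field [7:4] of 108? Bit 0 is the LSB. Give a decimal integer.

v = 00001101100
Shift right by 4: 0000110
Mask low 4 bits: 0110 = 6

6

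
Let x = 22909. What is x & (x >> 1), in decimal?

x = 101100101111101 = 22909
x>>1 = 010110010111110
AND  = 000100000111100 = 2108
(x & (x >> 1) has a 1 wherever x has two consecutive 1 bits.)

2108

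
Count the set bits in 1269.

7

1269 = 10011110101
Count the 1s: 1 + 1 + 1 + 1 + 1 + 1 + 1 = 7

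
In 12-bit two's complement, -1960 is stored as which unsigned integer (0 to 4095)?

2136

1960 in 12 bits: 011110101000
Invert: 100001010111
Add 1:  100001011000 = 2136
(Check: 2^12 - 1960 = 4096 - 1960 = 2136.)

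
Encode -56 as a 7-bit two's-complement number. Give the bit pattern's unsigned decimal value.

56 in 7 bits: 0111000
Invert: 1000111
Add 1:  1001000 = 72
(Check: 2^7 - 56 = 128 - 56 = 72.)

72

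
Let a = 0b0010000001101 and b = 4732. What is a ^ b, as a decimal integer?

a = 0010000001101
4732 = 1001001111100
XOR → 1011001110001 = 5745

5745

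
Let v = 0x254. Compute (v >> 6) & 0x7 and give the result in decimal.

1

v = 1001010100
Shift right by 6: 1001
Mask low 3 bits: 001 = 1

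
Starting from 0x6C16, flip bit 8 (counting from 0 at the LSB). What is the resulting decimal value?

x = 110110000010110
bit 8 is currently 0; toggle it via x ^ (1 << 8) = x ^ 256
→ 110110100010110 = 27926

27926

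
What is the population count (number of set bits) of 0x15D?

0x15D = 101011101
Count the 1s: 1 + 1 + 1 + 1 + 1 + 1 = 6

6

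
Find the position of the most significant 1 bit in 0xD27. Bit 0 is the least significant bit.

0xD27 = 110100100111
The topmost 1 is at position 11 (since 2^11 = 2048 ≤ 3367 < 4096).

11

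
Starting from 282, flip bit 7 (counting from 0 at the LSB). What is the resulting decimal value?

x = 0100011010
bit 7 is currently 0; toggle it via x ^ (1 << 7) = x ^ 128
→ 0110011010 = 410

410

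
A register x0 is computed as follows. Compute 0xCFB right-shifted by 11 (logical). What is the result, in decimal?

1

0xCFB = 110011111011
shift right by 11 → 000000000001 = 1
(equivalently, floor(3323 / 2048))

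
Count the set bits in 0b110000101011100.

n = 110000101011100
Count the 1s: 1 + 1 + 1 + 1 + 1 + 1 + 1 = 7

7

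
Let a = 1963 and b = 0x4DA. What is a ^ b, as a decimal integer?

881

1963 = 11110101011
0x4DA = 10011011010
XOR → 01101110001 = 881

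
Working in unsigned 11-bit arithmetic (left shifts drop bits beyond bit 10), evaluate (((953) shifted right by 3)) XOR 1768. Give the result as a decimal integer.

953 = 01110111001
→ shifted right by 3 → 00001110111 = 119
1768 = 11011101000
→ XOR → 11010011111 = 1695

1695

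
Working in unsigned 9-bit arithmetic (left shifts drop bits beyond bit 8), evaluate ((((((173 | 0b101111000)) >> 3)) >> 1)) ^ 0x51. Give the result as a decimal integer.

173 = 010101101
0b101111000 = 101111000
→ | → 111111101 = 509
→ >> 3 → 000111111 = 63
→ >> 1 → 000011111 = 31
0x51 = 001010001
→ ^ → 001001110 = 78

78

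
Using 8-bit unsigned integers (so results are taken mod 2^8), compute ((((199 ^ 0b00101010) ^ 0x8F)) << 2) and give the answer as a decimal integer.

136

199 = 11000111
0b00101010 = 00101010
→ ^ → 11101101 = 237
0x8F = 10001111
→ ^ → 01100010 = 98
→ << 2 (mod 2^8) → 10001000 = 136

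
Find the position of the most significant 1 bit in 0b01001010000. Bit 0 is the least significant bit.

9

0b01001010000 = 1001010000
The topmost 1 is at position 9 (since 2^9 = 512 ≤ 592 < 1024).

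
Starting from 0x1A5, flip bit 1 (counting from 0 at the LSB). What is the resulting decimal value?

x = 110100101
bit 1 is currently 0; toggle it via x ^ (1 << 1) = x ^ 2
→ 110100111 = 423

423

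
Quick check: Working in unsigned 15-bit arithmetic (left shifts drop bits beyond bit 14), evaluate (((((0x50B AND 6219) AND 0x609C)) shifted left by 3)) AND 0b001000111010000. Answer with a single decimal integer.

0x50B = 000010100001011
6219 = 001100001001011
→ AND → 000000000001011 = 11
0x609C = 110000010011100
→ AND → 000000000001000 = 8
→ shifted left by 3 (mod 2^15) → 000000001000000 = 64
0b001000111010000 = 001000111010000
→ AND → 000000001000000 = 64

64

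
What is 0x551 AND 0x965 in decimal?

321

0x551 = 010101010001
0x965 = 100101100101
AND → 000101000001 = 321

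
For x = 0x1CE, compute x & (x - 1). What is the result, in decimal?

460

x = 111001110 = 462
x - 1 = 111001101
AND   = 111001100 = 460
(x & (x - 1) clears the lowest set bit of x.)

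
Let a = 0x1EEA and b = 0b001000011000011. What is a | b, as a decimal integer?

0x1EEA = 1111011101010
b = 1000011000011
 OR → 1111011101011 = 7915

7915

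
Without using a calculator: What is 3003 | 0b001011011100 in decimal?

3071

3003 = 101110111011
b = 001011011100
 OR → 101111111111 = 3071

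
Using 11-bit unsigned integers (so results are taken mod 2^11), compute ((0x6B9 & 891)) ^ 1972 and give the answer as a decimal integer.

0x6B9 = 11010111001
891 = 01101111011
→ & → 01000111001 = 569
1972 = 11110110100
→ ^ → 10110001101 = 1421

1421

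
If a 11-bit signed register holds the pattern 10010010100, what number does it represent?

pattern = 10010010100 (MSB is 1 ⇒ negative)
Invert: 01101101011, add 1 → 01101101100 = 876, so the value is -876.
(Equivalently: 1172 - 2^11 = 1172 - 2048 = -876.)

-876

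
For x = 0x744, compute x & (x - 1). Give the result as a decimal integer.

1856

x = 11101000100 = 1860
x - 1 = 11101000011
AND   = 11101000000 = 1856
(x & (x - 1) clears the lowest set bit of x.)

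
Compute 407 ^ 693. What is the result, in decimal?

802

407 = 0110010111
693 = 1010110101
XOR → 1100100010 = 802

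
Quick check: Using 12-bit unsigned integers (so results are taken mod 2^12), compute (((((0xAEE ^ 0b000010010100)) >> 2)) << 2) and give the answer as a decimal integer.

0xAEE = 101011101110
0b000010010100 = 000010010100
→ ^ → 101001111010 = 2682
→ >> 2 → 001010011110 = 670
→ << 2 (mod 2^12) → 101001111000 = 2680

2680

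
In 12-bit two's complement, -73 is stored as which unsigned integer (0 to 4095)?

4023

73 in 12 bits: 000001001001
Invert: 111110110110
Add 1:  111110110111 = 4023
(Check: 2^12 - 73 = 4096 - 73 = 4023.)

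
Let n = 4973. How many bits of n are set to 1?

8

4973 = 1001101101101
Count the 1s: 1 + 1 + 1 + 1 + 1 + 1 + 1 + 1 = 8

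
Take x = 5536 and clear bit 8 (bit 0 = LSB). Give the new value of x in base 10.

x = 1010110100000
bit 8 is currently 1; clear it via x & ~(1 << 8) = x & ~256
→ 1010010100000 = 5280

5280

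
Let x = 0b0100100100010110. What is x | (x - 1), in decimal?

x = 100100100010110 = 18710
x - 1 = 100100100010101
OR    = 100100100010111 = 18711
(x | (x - 1) sets all bits below the lowest set bit.)

18711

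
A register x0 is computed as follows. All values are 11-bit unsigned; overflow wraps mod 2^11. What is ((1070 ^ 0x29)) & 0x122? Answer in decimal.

1070 = 10000101110
0x29 = 00000101001
→ ^ → 10000000111 = 1031
0x122 = 00100100010
→ & → 00000000010 = 2

2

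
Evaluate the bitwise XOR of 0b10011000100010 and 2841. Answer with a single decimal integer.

11579

a = 10011000100010
2841 = 00101100011001
XOR → 10110100111011 = 11579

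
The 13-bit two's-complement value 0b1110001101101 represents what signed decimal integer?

-915

pattern = 1110001101101 (MSB is 1 ⇒ negative)
Invert: 0001110010010, add 1 → 0001110010011 = 915, so the value is -915.
(Equivalently: 7277 - 2^13 = 7277 - 8192 = -915.)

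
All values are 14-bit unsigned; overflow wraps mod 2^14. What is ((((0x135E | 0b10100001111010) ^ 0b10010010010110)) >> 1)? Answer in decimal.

0x135E = 01001101011110
0b10100001111010 = 10100001111010
→ | → 11101101111110 = 15230
0b10010010010110 = 10010010010110
→ ^ → 01111111101000 = 8168
→ >> 1 → 00111111110100 = 4084

4084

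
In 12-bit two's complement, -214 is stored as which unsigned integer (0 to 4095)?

214 in 12 bits: 000011010110
Invert: 111100101001
Add 1:  111100101010 = 3882
(Check: 2^12 - 214 = 4096 - 214 = 3882.)

3882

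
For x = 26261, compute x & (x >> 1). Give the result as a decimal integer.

8704

x = 110011010010101 = 26261
x>>1 = 011001101001010
AND  = 010001000000000 = 8704
(x & (x >> 1) has a 1 wherever x has two consecutive 1 bits.)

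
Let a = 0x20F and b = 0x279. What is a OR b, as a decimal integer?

639

0x20F = 1000001111
0x279 = 1001111001
 OR → 1001111111 = 639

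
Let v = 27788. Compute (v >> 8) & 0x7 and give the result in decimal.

4

v = 0110110010001100
Shift right by 8: 01101100
Mask low 3 bits: 100 = 4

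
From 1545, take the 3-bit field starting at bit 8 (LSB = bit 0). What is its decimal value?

6

v = 11000001001
Shift right by 8: 110
Mask low 3 bits: 110 = 6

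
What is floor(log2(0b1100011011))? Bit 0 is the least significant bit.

0b1100011011 = 1100011011
The topmost 1 is at position 9 (since 2^9 = 512 ≤ 795 < 1024).

9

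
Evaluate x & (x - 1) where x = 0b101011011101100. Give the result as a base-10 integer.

22248

x = 101011011101100 = 22252
x - 1 = 101011011101011
AND   = 101011011101000 = 22248
(x & (x - 1) clears the lowest set bit of x.)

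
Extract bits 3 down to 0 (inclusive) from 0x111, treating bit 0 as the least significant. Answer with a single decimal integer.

1

v = 0100010001
Shift right by 0: 0100010001
Mask low 4 bits: 0001 = 1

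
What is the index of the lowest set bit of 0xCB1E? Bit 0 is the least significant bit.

1

0xCB1E = 1100101100011110
Trailing zeros: 1, so the lowest set bit is bit 1 (value 2).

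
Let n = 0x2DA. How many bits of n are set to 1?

6

0x2DA = 1011011010
Count the 1s: 1 + 1 + 1 + 1 + 1 + 1 = 6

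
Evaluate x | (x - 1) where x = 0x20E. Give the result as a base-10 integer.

527

x = 1000001110 = 526
x - 1 = 1000001101
OR    = 1000001111 = 527
(x | (x - 1) sets all bits below the lowest set bit.)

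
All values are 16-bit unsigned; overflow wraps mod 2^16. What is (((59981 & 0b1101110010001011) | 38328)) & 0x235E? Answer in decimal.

280

59981 = 1110101001001101
0b1101110010001011 = 1101110010001011
→ & → 1100100000001001 = 51209
38328 = 1001010110111000
→ | → 1101110110111001 = 56761
0x235E = 0010001101011110
→ & → 0000000100011000 = 280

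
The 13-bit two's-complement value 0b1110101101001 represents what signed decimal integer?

-663

pattern = 1110101101001 (MSB is 1 ⇒ negative)
Invert: 0001010010110, add 1 → 0001010010111 = 663, so the value is -663.
(Equivalently: 7529 - 2^13 = 7529 - 8192 = -663.)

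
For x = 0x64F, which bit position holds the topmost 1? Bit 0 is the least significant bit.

0x64F = 11001001111
The topmost 1 is at position 10 (since 2^10 = 1024 ≤ 1615 < 2048).

10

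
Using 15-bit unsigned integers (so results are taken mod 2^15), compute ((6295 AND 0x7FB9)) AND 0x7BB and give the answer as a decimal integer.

6295 = 001100010010111
0x7FB9 = 111111110111001
→ AND → 001100010010001 = 6289
0x7BB = 000011110111011
→ AND → 000000010010001 = 145

145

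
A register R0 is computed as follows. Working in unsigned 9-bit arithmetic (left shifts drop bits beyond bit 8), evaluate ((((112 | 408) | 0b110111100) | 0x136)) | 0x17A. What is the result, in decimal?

510

112 = 001110000
408 = 110011000
→ | → 111111000 = 504
0b110111100 = 110111100
→ | → 111111100 = 508
0x136 = 100110110
→ | → 111111110 = 510
0x17A = 101111010
→ | → 111111110 = 510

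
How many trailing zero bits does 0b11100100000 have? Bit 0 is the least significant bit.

5

0b11100100000 = 11100100000
Trailing zeros: 5, so the lowest set bit is bit 5 (value 32).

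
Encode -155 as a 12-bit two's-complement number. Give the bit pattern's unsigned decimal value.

155 in 12 bits: 000010011011
Invert: 111101100100
Add 1:  111101100101 = 3941
(Check: 2^12 - 155 = 4096 - 155 = 3941.)

3941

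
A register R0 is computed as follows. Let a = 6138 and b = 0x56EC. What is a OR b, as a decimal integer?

22526

6138 = 001011111111010
0x56EC = 101011011101100
 OR → 101011111111110 = 22526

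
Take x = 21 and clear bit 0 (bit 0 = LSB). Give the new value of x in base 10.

x = 000010101
bit 0 is currently 1; clear it via x & ~(1 << 0) = x & ~1
→ 000010100 = 20

20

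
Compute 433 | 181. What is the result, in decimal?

437

433 = 110110001
181 = 010110101
 OR → 110110101 = 437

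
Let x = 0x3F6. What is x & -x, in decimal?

x = 1111110110 = 1014
-x (two's complement) = …0000001010
AND   = 0000000010 = 2
(x & -x isolates the lowest set bit of x.)

2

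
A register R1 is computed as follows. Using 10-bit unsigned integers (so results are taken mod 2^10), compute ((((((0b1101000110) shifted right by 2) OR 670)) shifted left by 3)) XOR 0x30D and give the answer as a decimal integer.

501

0b1101000110 = 1101000110
→ shifted right by 2 → 0011010001 = 209
670 = 1010011110
→ OR → 1011011111 = 735
→ shifted left by 3 (mod 2^10) → 1011111000 = 760
0x30D = 1100001101
→ XOR → 0111110101 = 501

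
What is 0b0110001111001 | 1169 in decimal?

a = 110001111001
1169 = 010010010001
 OR → 110011111001 = 3321

3321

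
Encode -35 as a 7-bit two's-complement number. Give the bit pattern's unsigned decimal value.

93

35 in 7 bits: 0100011
Invert: 1011100
Add 1:  1011101 = 93
(Check: 2^7 - 35 = 128 - 35 = 93.)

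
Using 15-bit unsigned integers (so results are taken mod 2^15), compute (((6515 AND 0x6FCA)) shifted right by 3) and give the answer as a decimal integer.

6515 = 001100101110011
0x6FCA = 110111111001010
→ AND → 000100101000010 = 2370
→ shifted right by 3 → 000000100101000 = 296

296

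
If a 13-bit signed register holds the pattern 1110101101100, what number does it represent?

pattern = 1110101101100 (MSB is 1 ⇒ negative)
Invert: 0001010010011, add 1 → 0001010010100 = 660, so the value is -660.
(Equivalently: 7532 - 2^13 = 7532 - 8192 = -660.)

-660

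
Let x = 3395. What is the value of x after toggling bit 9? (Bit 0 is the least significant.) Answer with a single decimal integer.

3907

x = 110101000011
bit 9 is currently 0; toggle it via x ^ (1 << 9) = x ^ 512
→ 111101000011 = 3907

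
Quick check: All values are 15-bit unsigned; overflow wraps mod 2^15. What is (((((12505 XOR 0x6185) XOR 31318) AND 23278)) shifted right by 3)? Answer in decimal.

321

12505 = 011000011011001
0x6185 = 110000110000101
→ XOR → 101000101011100 = 20828
31318 = 111101001010110
→ XOR → 010101100001010 = 11018
23278 = 101101011101110
→ AND → 000101000001010 = 2570
→ shifted right by 3 → 000000101000001 = 321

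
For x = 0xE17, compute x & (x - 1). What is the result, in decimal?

x = 111000010111 = 3607
x - 1 = 111000010110
AND   = 111000010110 = 3606
(x & (x - 1) clears the lowest set bit of x.)

3606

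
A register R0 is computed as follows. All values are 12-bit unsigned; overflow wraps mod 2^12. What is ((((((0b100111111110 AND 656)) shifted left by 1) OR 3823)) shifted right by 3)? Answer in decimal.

509

0b100111111110 = 100111111110
656 = 001010010000
→ AND → 000010010000 = 144
→ shifted left by 1 (mod 2^12) → 000100100000 = 288
3823 = 111011101111
→ OR → 111111101111 = 4079
→ shifted right by 3 → 000111111101 = 509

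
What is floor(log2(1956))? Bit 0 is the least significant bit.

1956 = 11110100100
The topmost 1 is at position 10 (since 2^10 = 1024 ≤ 1956 < 2048).

10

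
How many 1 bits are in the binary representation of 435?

6

435 = 110110011
Count the 1s: 1 + 1 + 1 + 1 + 1 + 1 = 6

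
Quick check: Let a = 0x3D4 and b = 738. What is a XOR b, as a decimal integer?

0x3D4 = 1111010100
738 = 1011100010
XOR → 0100110110 = 310

310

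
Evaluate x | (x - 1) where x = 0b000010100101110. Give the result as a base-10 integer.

x = 10100101110 = 1326
x - 1 = 10100101101
OR    = 10100101111 = 1327
(x | (x - 1) sets all bits below the lowest set bit.)

1327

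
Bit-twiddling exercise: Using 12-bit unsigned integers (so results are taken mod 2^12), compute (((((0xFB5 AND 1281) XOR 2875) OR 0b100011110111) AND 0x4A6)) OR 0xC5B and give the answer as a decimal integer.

0xFB5 = 111110110101
1281 = 010100000001
→ AND → 010100000001 = 1281
2875 = 101100111011
→ XOR → 111000111010 = 3642
0b100011110111 = 100011110111
→ OR → 111011111111 = 3839
0x4A6 = 010010100110
→ AND → 010010100110 = 1190
0xC5B = 110001011011
→ OR → 110011111111 = 3327

3327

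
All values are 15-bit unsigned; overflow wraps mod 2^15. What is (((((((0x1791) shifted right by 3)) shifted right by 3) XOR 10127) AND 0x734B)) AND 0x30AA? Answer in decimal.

0x1791 = 001011110010001
→ shifted right by 3 → 000001011110010 = 754
→ shifted right by 3 → 000000001011110 = 94
10127 = 010011110001111
→ XOR → 010011111010001 = 10193
0x734B = 111001101001011
→ AND → 010001101000001 = 9025
0x30AA = 011000010101010
→ AND → 010000000000000 = 8192

8192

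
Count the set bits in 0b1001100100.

n = 1001100100
Count the 1s: 1 + 1 + 1 + 1 = 4

4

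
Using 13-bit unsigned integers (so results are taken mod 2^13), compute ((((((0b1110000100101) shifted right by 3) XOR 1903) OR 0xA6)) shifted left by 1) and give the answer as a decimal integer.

0b1110000100101 = 1110000100101
→ shifted right by 3 → 0001110000100 = 900
1903 = 0011101101111
→ XOR → 0010011101011 = 1259
0xA6 = 0000010100110
→ OR → 0010011101111 = 1263
→ shifted left by 1 (mod 2^13) → 0100111011110 = 2526

2526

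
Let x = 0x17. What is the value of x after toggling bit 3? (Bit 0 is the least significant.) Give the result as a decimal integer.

31

x = 0000010111
bit 3 is currently 0; toggle it via x ^ (1 << 3) = x ^ 8
→ 0000011111 = 31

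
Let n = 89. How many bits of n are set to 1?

89 = 1011001
Count the 1s: 1 + 1 + 1 + 1 = 4

4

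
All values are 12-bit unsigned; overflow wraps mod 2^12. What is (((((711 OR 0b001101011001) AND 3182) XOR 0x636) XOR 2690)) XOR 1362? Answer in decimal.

2472

711 = 001011000111
0b001101011001 = 001101011001
→ OR → 001111011111 = 991
3182 = 110001101110
→ AND → 000001001110 = 78
0x636 = 011000110110
→ XOR → 011001111000 = 1656
2690 = 101010000010
→ XOR → 110011111010 = 3322
1362 = 010101010010
→ XOR → 100110101000 = 2472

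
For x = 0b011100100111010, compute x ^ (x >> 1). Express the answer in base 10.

9639

x = 11100100111010 = 14650
x>>1 = 01110010011101
XOR  = 10010110100111 = 9639
(x ^ (x >> 1) gives the standard binary-reflected Gray code of x.)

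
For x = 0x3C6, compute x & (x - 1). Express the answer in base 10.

964

x = 1111000110 = 966
x - 1 = 1111000101
AND   = 1111000100 = 964
(x & (x - 1) clears the lowest set bit of x.)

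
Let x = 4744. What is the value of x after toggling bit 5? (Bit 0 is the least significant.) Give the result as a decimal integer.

x = 1001010001000
bit 5 is currently 0; toggle it via x ^ (1 << 5) = x ^ 32
→ 1001010101000 = 4776

4776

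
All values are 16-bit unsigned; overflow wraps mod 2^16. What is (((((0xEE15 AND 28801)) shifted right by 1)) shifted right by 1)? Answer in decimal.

6144

0xEE15 = 1110111000010101
28801 = 0111000010000001
→ AND → 0110000000000001 = 24577
→ shifted right by 1 → 0011000000000000 = 12288
→ shifted right by 1 → 0001100000000000 = 6144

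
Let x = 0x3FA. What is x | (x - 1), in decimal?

x = 1111111010 = 1018
x - 1 = 1111111001
OR    = 1111111011 = 1019
(x | (x - 1) sets all bits below the lowest set bit.)

1019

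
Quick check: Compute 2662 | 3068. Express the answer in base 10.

3070

2662 = 101001100110
3068 = 101111111100
 OR → 101111111110 = 3070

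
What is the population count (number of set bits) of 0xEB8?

7

0xEB8 = 111010111000
Count the 1s: 1 + 1 + 1 + 1 + 1 + 1 + 1 = 7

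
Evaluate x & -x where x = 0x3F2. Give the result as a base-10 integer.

x = 1111110010 = 1010
-x (two's complement) = …0000001110
AND   = 0000000010 = 2
(x & -x isolates the lowest set bit of x.)

2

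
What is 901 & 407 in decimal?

389

901 = 1110000101
407 = 0110010111
AND → 0110000101 = 389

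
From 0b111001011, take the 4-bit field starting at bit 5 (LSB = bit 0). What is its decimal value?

14

v = 111001011
Shift right by 5: 1110
Mask low 4 bits: 1110 = 14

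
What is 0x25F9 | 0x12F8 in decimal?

0x25F9 = 10010111111001
0x12F8 = 01001011111000
 OR → 11011111111001 = 14329

14329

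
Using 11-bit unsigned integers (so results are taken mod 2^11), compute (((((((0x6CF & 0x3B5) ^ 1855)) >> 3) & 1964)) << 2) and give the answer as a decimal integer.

656

0x6CF = 11011001111
0x3B5 = 01110110101
→ & → 01010000101 = 645
1855 = 11100111111
→ ^ → 10110111010 = 1466
→ >> 3 → 00010110111 = 183
1964 = 11110101100
→ & → 00010100100 = 164
→ << 2 (mod 2^11) → 01010010000 = 656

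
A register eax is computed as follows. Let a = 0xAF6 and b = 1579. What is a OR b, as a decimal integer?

3839

0xAF6 = 101011110110
1579 = 011000101011
 OR → 111011111111 = 3839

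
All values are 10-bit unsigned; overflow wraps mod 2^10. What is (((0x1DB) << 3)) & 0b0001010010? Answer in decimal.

80

0x1DB = 0111011011
→ << 3 (mod 2^10) → 1011011000 = 728
0b0001010010 = 0001010010
→ & → 0001010000 = 80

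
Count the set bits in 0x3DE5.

0x3DE5 = 11110111100101
Count the 1s: 1 + 1 + 1 + 1 + 1 + 1 + 1 + 1 + 1 + 1 = 10

10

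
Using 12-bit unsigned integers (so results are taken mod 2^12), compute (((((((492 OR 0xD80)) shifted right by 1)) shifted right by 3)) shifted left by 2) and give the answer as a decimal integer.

492 = 000111101100
0xD80 = 110110000000
→ OR → 110111101100 = 3564
→ shifted right by 1 → 011011110110 = 1782
→ shifted right by 3 → 000011011110 = 222
→ shifted left by 2 (mod 2^12) → 001101111000 = 888

888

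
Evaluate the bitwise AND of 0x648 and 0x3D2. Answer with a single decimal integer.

0x648 = 11001001000
0x3D2 = 01111010010
AND → 01001000000 = 576

576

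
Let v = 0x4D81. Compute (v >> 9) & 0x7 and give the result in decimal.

6

v = 100110110000001
Shift right by 9: 100110
Mask low 3 bits: 110 = 6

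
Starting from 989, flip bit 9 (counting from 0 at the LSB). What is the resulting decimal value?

x = 1111011101
bit 9 is currently 1; toggle it via x ^ (1 << 9) = x ^ 512
→ 0111011101 = 477

477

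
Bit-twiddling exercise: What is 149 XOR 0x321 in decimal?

149 = 0010010101
0x321 = 1100100001
XOR → 1110110100 = 948

948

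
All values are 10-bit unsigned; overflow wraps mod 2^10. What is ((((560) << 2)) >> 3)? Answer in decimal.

560 = 1000110000
→ << 2 (mod 2^10) → 0011000000 = 192
→ >> 3 → 0000011000 = 24

24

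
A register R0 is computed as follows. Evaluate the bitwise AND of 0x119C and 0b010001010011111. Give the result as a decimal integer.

0x119C = 01000110011100
b = 10001010011111
AND → 00000010011100 = 156

156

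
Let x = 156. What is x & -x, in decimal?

4

x = 10011100 = 156
-x (two's complement) = …01100100
AND   = 00000100 = 4
(x & -x isolates the lowest set bit of x.)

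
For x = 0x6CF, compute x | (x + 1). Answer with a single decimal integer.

1759

x = 11011001111 = 1743
x + 1 = 11011010000
OR    = 11011011111 = 1759
(x | (x + 1) sets the lowest cleared bit.)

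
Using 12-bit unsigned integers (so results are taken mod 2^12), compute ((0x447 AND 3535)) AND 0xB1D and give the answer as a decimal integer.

0x447 = 010001000111
3535 = 110111001111
→ AND → 010001000111 = 1095
0xB1D = 101100011101
→ AND → 000000000101 = 5

5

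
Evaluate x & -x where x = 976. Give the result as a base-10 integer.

16

x = 1111010000 = 976
-x (two's complement) = …0000110000
AND   = 0000010000 = 16
(x & -x isolates the lowest set bit of x.)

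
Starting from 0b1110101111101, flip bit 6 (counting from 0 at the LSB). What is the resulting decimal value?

7485

x = 1110101111101
bit 6 is currently 1; toggle it via x ^ (1 << 6) = x ^ 64
→ 1110100111101 = 7485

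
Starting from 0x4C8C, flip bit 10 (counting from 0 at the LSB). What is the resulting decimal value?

18572

x = 100110010001100
bit 10 is currently 1; toggle it via x ^ (1 << 10) = x ^ 1024
→ 100100010001100 = 18572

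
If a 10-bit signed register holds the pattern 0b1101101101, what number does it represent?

pattern = 1101101101 (MSB is 1 ⇒ negative)
Invert: 0010010010, add 1 → 0010010011 = 147, so the value is -147.
(Equivalently: 877 - 2^10 = 877 - 1024 = -147.)

-147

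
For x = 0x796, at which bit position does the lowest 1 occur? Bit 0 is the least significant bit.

1

0x796 = 11110010110
Trailing zeros: 1, so the lowest set bit is bit 1 (value 2).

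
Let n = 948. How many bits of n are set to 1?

948 = 1110110100
Count the 1s: 1 + 1 + 1 + 1 + 1 + 1 = 6

6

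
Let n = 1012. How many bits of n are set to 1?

1012 = 1111110100
Count the 1s: 1 + 1 + 1 + 1 + 1 + 1 + 1 = 7

7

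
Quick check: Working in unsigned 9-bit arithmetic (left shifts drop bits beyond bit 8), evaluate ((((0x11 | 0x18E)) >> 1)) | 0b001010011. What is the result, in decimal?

0x11 = 000010001
0x18E = 110001110
→ | → 110011111 = 415
→ >> 1 → 011001111 = 207
0b001010011 = 001010011
→ | → 011011111 = 223

223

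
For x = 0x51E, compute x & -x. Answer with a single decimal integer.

2

x = 10100011110 = 1310
-x (two's complement) = …01011100010
AND   = 00000000010 = 2
(x & -x isolates the lowest set bit of x.)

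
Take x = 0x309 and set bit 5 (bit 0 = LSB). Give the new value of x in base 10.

809

x = 01100001001
bit 5 is currently 0; set it via x | (1 << 5) = x | 32
→ 01100101001 = 809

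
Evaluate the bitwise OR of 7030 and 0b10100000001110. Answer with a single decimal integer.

7030 = 01101101110110
b = 10100000001110
 OR → 11101101111110 = 15230

15230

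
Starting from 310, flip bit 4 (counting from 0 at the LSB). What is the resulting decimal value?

x = 00100110110
bit 4 is currently 1; toggle it via x ^ (1 << 4) = x ^ 16
→ 00100100110 = 294

294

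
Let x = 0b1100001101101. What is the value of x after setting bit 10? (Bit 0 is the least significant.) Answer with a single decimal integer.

7277

x = 1100001101101
bit 10 is currently 0; set it via x | (1 << 10) = x | 1024
→ 1110001101101 = 7277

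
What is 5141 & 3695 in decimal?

5141 = 1010000010101
3695 = 0111001101111
AND → 0010000000101 = 1029

1029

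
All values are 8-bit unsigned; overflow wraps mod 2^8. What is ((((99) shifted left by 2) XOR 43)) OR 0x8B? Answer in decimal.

175

99 = 01100011
→ shifted left by 2 (mod 2^8) → 10001100 = 140
43 = 00101011
→ XOR → 10100111 = 167
0x8B = 10001011
→ OR → 10101111 = 175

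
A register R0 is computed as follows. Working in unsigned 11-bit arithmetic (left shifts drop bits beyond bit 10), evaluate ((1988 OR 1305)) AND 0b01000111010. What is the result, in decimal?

1988 = 11111000100
1305 = 10100011001
→ OR → 11111011101 = 2013
0b01000111010 = 01000111010
→ AND → 01000011000 = 536

536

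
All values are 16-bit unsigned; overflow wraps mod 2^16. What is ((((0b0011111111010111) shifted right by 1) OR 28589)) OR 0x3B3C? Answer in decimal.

0b0011111111010111 = 0011111111010111
→ shifted right by 1 → 0001111111101011 = 8171
28589 = 0110111110101101
→ OR → 0111111111101111 = 32751
0x3B3C = 0011101100111100
→ OR → 0111111111111111 = 32767

32767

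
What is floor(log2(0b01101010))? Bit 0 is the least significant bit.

6

0b01101010 = 1101010
The topmost 1 is at position 6 (since 2^6 = 64 ≤ 106 < 128).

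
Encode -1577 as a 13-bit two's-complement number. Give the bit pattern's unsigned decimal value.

6615

1577 in 13 bits: 0011000101001
Invert: 1100111010110
Add 1:  1100111010111 = 6615
(Check: 2^13 - 1577 = 8192 - 1577 = 6615.)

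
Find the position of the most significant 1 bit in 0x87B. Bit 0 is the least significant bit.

0x87B = 100001111011
The topmost 1 is at position 11 (since 2^11 = 2048 ≤ 2171 < 4096).

11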